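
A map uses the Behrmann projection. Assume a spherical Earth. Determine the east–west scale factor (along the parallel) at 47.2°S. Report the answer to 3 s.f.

The Behrmann projection is cylindrical equal-area with φ₀ = 30°. For cylindrical equal-area with standard parallel φ₀, h = cos φ / cos φ₀ and k = cos φ₀ / cos φ, so h·k = 1.
k = cos 30° / cos 47.2° = 0.8660/0.6794 = 1.275.

1.27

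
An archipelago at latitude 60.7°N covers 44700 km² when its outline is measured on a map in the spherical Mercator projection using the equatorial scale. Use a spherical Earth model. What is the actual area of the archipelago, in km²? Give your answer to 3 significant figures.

10700 km²

Mercator is conformal, so the point scale is isotropic: h = k = sec φ = 1/cos φ.
Areal scale = k² = sec²φ = 1/cos²(60.7°) = 1/0.4894² = 4.175.
True area = apparent / (areal scale) = 44700 / 4.175 ≈ 10700 km².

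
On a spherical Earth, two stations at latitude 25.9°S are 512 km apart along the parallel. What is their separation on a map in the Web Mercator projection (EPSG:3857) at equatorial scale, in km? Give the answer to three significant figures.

569 km

Mercator is conformal, so the point scale is isotropic: h = k = sec φ = 1/cos φ.
Along the parallel, k = sec 25.9° = 1/0.8996 = 1.112.
Map distance = 512 × 1.112 ≈ 569 km.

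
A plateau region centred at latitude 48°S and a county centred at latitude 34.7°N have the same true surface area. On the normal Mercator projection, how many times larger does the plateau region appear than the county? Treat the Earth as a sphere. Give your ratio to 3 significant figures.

Mercator areal scale is sec²φ.
At 48°: sec²(48°) = 1/0.6691² = 2.233.
At 34.7°: sec²(34.7°) = 1/0.8221² = 1.479.
Ratio = 2.233/1.479 = cos²(34.7°)/cos²(48°) ≈ 1.51.

1.51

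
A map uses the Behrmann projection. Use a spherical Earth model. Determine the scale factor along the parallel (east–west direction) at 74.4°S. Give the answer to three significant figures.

3.22

Behrmann is a cylindrical equal-area projection with standard parallels at ±30°. Cylindrical equal-area (φ₀ = 30°): h = cos φ / cos 30° along meridians, k = cos 30° / cos φ along parallels; h·k = 1.
k = cos 30° / cos 74.4° = 0.8660/0.2689 = 3.220.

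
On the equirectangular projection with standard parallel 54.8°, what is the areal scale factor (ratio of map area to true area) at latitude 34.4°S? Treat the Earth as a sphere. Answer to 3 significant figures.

0.699

In the equirectangular projection with standard parallel φ₀ = 54.8° (x = Rλ cos φ₀, y = Rφ), meridians are true-scale (h = 1) and the parallel scale is k = cos φ₀ / cos φ.
Areal scale = h·k = 1 × cos φ₀ / cos φ; at 34.4°, h = 1.000, k = 0.6986, so h·k = 0.6986.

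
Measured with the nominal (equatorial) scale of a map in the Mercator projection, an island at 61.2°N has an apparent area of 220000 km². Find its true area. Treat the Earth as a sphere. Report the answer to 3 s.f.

51100 km²

For Mercator, h = k = sec φ (a conformal cylindrical projection has a single point scale, 1/cos φ).
Areal scale = k² = sec²φ = 1/cos²(61.2°) = 1/0.4818² = 4.309.
True area = apparent / (areal scale) = 220000 / 4.309 ≈ 51100 km².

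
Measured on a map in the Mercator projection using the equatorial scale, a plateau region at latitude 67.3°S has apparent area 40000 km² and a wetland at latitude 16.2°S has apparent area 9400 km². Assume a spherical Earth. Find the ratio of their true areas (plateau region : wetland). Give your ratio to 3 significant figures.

Since Mercator area scale is 1/cos²φ, the true area equals the apparent area multiplied by cos²φ.
True area of plateau region: 40000 × cos²(67.3°) = 40000 × 0.1489 = 5957 km².
True area of wetland: 9400 × cos²(16.2°) = 9400 × 0.9222 = 8668 km².
Ratio = 5957 / 8668 ≈ 0.687.

0.687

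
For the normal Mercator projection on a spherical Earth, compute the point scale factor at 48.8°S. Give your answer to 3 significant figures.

1.52

The Mercator projection is conformal; its linear scale factor is the same in every direction and equals sec φ = 1/cos φ.
k = 1/cos 48.8° = 1/0.6587 = 1.518.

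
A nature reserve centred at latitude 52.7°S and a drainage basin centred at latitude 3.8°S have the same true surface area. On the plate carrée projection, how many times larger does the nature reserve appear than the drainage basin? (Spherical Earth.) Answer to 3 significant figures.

1.65

Plate carrée maps x = Rλ, y = Rφ. The meridian scale is h = 1 and the parallel scale is k = 1/cos φ = sec φ.
Areal scale at 52.7°: h·k = 1.000 × 1.650 = 1.650.
Areal scale at 3.8°: h·k = 1.000 × 1.002 = 1.002.
Ratio = 1.650/1.002 ≈ 1.65.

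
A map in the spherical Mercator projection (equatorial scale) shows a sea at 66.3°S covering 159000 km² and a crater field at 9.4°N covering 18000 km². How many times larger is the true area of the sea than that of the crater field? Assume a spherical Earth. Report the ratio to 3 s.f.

1.47

Since Mercator area scale is 1/cos²φ, the true area equals the apparent area multiplied by cos²φ.
True area of sea: 159000 × cos²(66.3°) = 159000 × 0.1616 = 25690 km².
True area of crater field: 18000 × cos²(9.4°) = 18000 × 0.9733 = 17520 km².
Ratio = 25690 / 17520 ≈ 1.47.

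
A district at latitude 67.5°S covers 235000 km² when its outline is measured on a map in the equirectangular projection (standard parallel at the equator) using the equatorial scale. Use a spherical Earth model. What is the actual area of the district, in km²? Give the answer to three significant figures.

89900 km²

For the equirectangular projection with φ₀ = 0 (plate carrée), h = 1 along meridians and k = sec φ along parallels.
Areal scale = h·k = 1 × sec φ; at 67.5°, h = 1.000, k = 2.613, so h·k = 2.613.
True area = apparent / (areal scale) = 235000 / 2.613 ≈ 89900 km².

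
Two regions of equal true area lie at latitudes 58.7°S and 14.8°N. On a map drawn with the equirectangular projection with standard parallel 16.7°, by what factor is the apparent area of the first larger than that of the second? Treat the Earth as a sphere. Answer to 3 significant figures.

In the equirectangular projection with standard parallel φ₀ = 16.7° (x = Rλ cos φ₀, y = Rφ), meridians are true-scale (h = 1) and the parallel scale is k = cos φ₀ / cos φ.
Areal scale at 58.7°: h·k = 1.000 × 1.844 = 1.844.
Areal scale at 14.8°: h·k = 1.000 × 0.9907 = 0.9907.
Ratio = 1.844/0.9907 ≈ 1.86.

1.86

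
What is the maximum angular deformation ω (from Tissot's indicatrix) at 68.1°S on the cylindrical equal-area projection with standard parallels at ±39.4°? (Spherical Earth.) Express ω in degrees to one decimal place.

76.9°

A cylindrical equal-area projection with standard parallel φ₀ has meridian scale h = cos φ / cos φ₀ and parallel scale k = cos φ₀ / cos φ (so areas are preserved, h·k = 1).
At 68.1°: h = 0.4827, k = 2.072; principal scales a = 2.072, b = 0.4827.
sin(ω/2) = (a − b)/(a + b) = 1.589/2.554 = 0.6221, so ω = 2 arcsin(0.6221) ≈ 76.9°.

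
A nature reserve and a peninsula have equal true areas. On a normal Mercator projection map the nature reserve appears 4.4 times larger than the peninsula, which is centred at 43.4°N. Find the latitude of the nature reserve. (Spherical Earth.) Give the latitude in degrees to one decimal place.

Mercator areal scale is sec²φ, so apparent-area ratio = sec²φ₁ / sec²φ₂ = cos²φ₂ / cos²φ₁.
cos²φ₂ / cos²φ₁ = 4.4  ⇒  cos φ₁ = cos 43.4° / √4.4 = 0.7266/2.098 = 0.3464.
φ₁ = arccos(0.3464) ≈ 69.7°.

69.7°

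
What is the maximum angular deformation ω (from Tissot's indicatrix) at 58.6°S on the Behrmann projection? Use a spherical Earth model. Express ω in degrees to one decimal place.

55.9°

The Behrmann projection is cylindrical equal-area with φ₀ = 30°. A cylindrical equal-area projection with standard parallel φ₀ has meridian scale h = cos φ / cos φ₀ and parallel scale k = cos φ₀ / cos φ (so areas are preserved, h·k = 1).
At 58.6°: h = 0.6016, k = 1.662; principal scales a = 1.662, b = 0.6016.
sin(ω/2) = (a − b)/(a + b) = 1.061/2.264 = 0.4685, so ω = 2 arcsin(0.4685) ≈ 55.9°.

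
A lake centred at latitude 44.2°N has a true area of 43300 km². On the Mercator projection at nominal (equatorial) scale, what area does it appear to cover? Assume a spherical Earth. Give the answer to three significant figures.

84200 km²

The Mercator projection is conformal; its linear scale factor is the same in every direction and equals sec φ = 1/cos φ.
Areal scale = k² = sec²φ = 1/cos²(44.2°) = 1/0.7169² = 1.946.
Apparent area = 43300 × 1.946 ≈ 84200 km².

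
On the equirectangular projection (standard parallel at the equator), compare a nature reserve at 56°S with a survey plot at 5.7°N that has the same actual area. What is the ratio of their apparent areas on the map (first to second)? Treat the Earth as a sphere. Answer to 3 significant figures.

1.78

For the equirectangular projection with φ₀ = 0 (plate carrée), h = 1 along meridians and k = sec φ along parallels.
Areal scale at 56°: h·k = 1.000 × 1.788 = 1.788.
Areal scale at 5.7°: h·k = 1.000 × 1.005 = 1.005.
Ratio = 1.788/1.005 ≈ 1.78.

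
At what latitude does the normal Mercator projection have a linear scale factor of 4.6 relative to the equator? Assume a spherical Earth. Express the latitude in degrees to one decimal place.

77.4°

Mercator scale is k = sec φ = 1/cos φ.
1/cos φ = 4.6  ⇒  cos φ = 0.2174  ⇒  φ = arccos(0.2174) ≈ 77.4°.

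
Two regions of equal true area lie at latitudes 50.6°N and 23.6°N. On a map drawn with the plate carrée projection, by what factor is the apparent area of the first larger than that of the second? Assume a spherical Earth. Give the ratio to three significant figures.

1.44

Plate carrée maps x = Rλ, y = Rφ. The meridian scale is h = 1 and the parallel scale is k = 1/cos φ = sec φ.
Areal scale at 50.6°: h·k = 1.000 × 1.575 = 1.575.
Areal scale at 23.6°: h·k = 1.000 × 1.091 = 1.091.
Ratio = 1.575/1.091 ≈ 1.44.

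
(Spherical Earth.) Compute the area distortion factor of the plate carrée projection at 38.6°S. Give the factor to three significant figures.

1.28

For the equirectangular projection with φ₀ = 0 (plate carrée), h = 1 along meridians and k = sec φ along parallels.
Areal scale = h·k = 1 × sec φ; at 38.6°, h = 1.000, k = 1.280, so h·k = 1.280.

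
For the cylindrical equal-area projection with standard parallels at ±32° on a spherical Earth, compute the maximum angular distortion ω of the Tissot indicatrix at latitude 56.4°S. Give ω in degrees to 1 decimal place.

47.5°

Cylindrical equal-area (φ₀ = 32°): h = cos φ / cos 32° along meridians, k = cos 32° / cos φ along parallels; h·k = 1.
At 56.4°: h = 0.6525, k = 1.532; principal scales a = 1.532, b = 0.6525.
sin(ω/2) = (a − b)/(a + b) = 0.8799/2.185 = 0.4027, so ω = 2 arcsin(0.4027) ≈ 47.5°.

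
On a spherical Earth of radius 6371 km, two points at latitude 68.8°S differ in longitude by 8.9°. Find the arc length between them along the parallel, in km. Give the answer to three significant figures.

358 km

Arc length along a parallel = R cos φ · Δλ (with Δλ in radians).
= 6371 × cos 68.8° × (8.9° × π/180) = 6371 × 0.3616 × 0.1553 ≈ 358 km.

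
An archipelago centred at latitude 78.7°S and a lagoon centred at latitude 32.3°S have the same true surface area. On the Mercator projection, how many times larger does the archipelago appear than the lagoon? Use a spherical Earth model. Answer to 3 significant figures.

Mercator areal scale is sec²φ.
At 78.7°: sec²(78.7°) = 1/0.1959² = 26.05.
At 32.3°: sec²(32.3°) = 1/0.8453² = 1.400.
Ratio = 26.05/1.400 = cos²(32.3°)/cos²(78.7°) ≈ 18.6.

18.6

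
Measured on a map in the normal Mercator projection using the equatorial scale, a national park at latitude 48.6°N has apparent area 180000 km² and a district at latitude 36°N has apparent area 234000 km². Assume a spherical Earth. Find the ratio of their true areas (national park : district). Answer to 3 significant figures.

Since Mercator area scale is 1/cos²φ, the true area equals the apparent area multiplied by cos²φ.
True area of national park: 180000 × cos²(48.6°) = 180000 × 0.4373 = 78720 km².
True area of district: 234000 × cos²(36°) = 234000 × 0.6545 = 153200 km².
Ratio = 78720 / 153200 ≈ 0.514.

0.514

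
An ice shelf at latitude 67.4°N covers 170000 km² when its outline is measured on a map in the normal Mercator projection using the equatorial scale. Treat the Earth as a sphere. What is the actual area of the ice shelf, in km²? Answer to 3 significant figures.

25100 km²

For Mercator, h = k = sec φ (a conformal cylindrical projection has a single point scale, 1/cos φ).
Areal scale = k² = sec²φ = 1/cos²(67.4°) = 1/0.3843² = 6.771.
True area = apparent / (areal scale) = 170000 / 6.771 ≈ 25100 km².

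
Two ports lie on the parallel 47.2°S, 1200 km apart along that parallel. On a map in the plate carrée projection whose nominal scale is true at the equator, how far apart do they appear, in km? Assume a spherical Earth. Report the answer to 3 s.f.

1770 km

For the equirectangular projection with φ₀ = 0 (plate carrée), h = 1 along meridians and k = sec φ along parallels.
Along the parallel, k = sec 47.2° = 1/0.6794 = 1.472.
Map distance = 1200 × 1.472 ≈ 1770 km.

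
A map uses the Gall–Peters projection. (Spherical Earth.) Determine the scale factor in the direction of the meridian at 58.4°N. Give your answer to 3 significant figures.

Gall–Peters is a cylindrical equal-area projection with standard parallels at ±45°. Cylindrical equal-area (φ₀ = 45°): h = cos φ / cos 45° along meridians, k = cos 45° / cos φ along parallels; h·k = 1.
h = cos 58.4° / cos 45° = 0.5240/0.7071 = 0.7410.

0.741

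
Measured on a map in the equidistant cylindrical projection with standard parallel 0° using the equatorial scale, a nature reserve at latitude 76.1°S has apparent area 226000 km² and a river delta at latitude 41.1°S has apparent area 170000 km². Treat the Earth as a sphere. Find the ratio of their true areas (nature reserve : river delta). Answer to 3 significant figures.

On the plate carrée, areal scale = h·k = 1 × sec φ, so true area = apparent × cos φ.
True area of nature reserve: 226000 × cos(76.1°) = 226000 × 0.2402 = 54290 km².
True area of river delta: 170000 × cos(41.1°) = 170000 × 0.7536 = 128100 km².
Ratio = 54290 / 128100 ≈ 0.424.

0.424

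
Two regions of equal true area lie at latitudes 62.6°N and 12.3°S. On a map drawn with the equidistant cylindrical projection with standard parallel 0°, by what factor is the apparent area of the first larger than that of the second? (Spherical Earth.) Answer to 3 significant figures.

2.12

For the equirectangular projection with φ₀ = 0 (plate carrée), h = 1 along meridians and k = sec φ along parallels.
Areal scale at 62.6°: h·k = 1.000 × 2.173 = 2.173.
Areal scale at 12.3°: h·k = 1.000 × 1.023 = 1.023.
Ratio = 2.173/1.023 ≈ 2.12.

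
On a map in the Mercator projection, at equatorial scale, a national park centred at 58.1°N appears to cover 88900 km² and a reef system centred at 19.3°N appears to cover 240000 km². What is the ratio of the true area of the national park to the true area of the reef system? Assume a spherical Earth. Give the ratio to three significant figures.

0.116

On Mercator the areal scale is sec²φ, so true area = apparent × cos²φ.
True area of national park: 88900 × cos²(58.1°) = 88900 × 0.2792 = 24830 km².
True area of reef system: 240000 × cos²(19.3°) = 240000 × 0.8908 = 213800 km².
Ratio = 24830 / 213800 ≈ 0.116.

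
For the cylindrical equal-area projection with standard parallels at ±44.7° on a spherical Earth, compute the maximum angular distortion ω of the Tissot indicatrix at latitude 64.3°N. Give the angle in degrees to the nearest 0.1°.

Cylindrical equal-area (φ₀ = 44.7°): h = cos φ / cos 44.7° along meridians, k = cos 44.7° / cos φ along parallels; h·k = 1.
At 64.3°: h = 0.6101, k = 1.639; principal scales a = 1.639, b = 0.6101.
sin(ω/2) = (a − b)/(a + b) = 1.029/2.249 = 0.4575, so ω = 2 arcsin(0.4575) ≈ 54.5°.

54.5°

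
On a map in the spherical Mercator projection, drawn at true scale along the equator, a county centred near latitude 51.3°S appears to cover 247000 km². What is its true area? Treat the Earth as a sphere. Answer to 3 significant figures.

The Mercator projection is conformal; its linear scale factor is the same in every direction and equals sec φ = 1/cos φ.
Areal scale = k² = sec²φ = 1/cos²(51.3°) = 1/0.6252² = 2.558.
True area = apparent / (areal scale) = 247000 / 2.558 ≈ 96600 km².

96600 km²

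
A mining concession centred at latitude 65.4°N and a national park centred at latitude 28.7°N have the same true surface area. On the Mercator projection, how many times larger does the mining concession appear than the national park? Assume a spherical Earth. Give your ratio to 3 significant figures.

4.44

Mercator is conformal with k = sec φ, so areal scale = k² = sec²φ.
At 65.4°: sec²(65.4°) = 1/0.4163² = 5.771.
At 28.7°: sec²(28.7°) = 1/0.8771² = 1.300.
Ratio = 5.771/1.300 = cos²(28.7°)/cos²(65.4°) ≈ 4.44.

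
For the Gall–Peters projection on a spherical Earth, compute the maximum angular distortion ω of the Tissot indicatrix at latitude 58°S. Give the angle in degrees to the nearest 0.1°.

32.6°

Gall–Peters is a cylindrical equal-area projection with standard parallels at ±45°. For cylindrical equal-area with standard parallel φ₀, h = cos φ / cos φ₀ and k = cos φ₀ / cos φ, so h·k = 1.
At 58°: h = 0.7494, k = 1.334; principal scales a = 1.334, b = 0.7494.
sin(ω/2) = (a − b)/(a + b) = 0.5849/2.084 = 0.2807, so ω = 2 arcsin(0.2807) ≈ 32.6°.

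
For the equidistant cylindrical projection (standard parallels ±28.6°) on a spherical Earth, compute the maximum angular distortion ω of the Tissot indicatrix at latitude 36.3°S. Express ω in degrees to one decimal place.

The equidistant cylindrical projection with φ₀ = 28.6° has h = 1 (meridians true) and k = cos φ₀ / cos φ along parallels.
At 36.3°: h = 1.000, k = 1.089; principal scales a = 1.089, b = 1.000.
sin(ω/2) = (a − b)/(a + b) = 0.08941/2.089 = 0.04279, so ω = 2 arcsin(0.04279) ≈ 4.9°.

4.9°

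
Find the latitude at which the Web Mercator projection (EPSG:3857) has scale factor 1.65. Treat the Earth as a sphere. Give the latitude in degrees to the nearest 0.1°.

Mercator scale is k = sec φ = 1/cos φ.
1/cos φ = 1.65  ⇒  cos φ = 0.6061  ⇒  φ = arccos(0.6061) ≈ 52.7°.

52.7°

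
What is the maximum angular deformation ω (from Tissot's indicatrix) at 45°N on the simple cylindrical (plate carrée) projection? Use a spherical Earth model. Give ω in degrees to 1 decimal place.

19.8°

Plate carrée maps x = Rλ, y = Rφ. The meridian scale is h = 1 and the parallel scale is k = 1/cos φ = sec φ.
At 45°: h = 1.000, k = 1.414; principal scales a = 1.414, b = 1.000.
sin(ω/2) = (a − b)/(a + b) = 0.4142/2.414 = 0.1716, so ω = 2 arcsin(0.1716) ≈ 19.8°.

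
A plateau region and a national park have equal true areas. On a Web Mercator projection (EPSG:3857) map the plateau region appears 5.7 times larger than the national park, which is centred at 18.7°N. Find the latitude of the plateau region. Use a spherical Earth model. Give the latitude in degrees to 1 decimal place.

66.6°

For equal true areas on Mercator, apparent areas scale as sec²φ, so the ratio is cos²φ₂ / cos²φ₁.
cos²φ₂ / cos²φ₁ = 5.7  ⇒  cos φ₁ = cos 18.7° / √5.7 = 0.9472/2.387 = 0.3967.
φ₁ = arccos(0.3967) ≈ 66.6°.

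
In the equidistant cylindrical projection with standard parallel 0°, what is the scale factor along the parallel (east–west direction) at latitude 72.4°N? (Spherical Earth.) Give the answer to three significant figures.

3.31

In the plate carrée (x = Rλ, y = Rφ), meridians are true-scale (h = 1) and parallels are stretched by k = sec φ.
k = 1/cos 72.4° = 1/0.3024 = 3.307.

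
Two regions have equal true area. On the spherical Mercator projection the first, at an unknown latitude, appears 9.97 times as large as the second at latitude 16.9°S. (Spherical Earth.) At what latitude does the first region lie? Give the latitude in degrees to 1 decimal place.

72.4°

Mercator areal scale is sec²φ, so apparent-area ratio = sec²φ₁ / sec²φ₂ = cos²φ₂ / cos²φ₁.
cos²φ₂ / cos²φ₁ = 9.97  ⇒  cos φ₁ = cos 16.9° / √9.97 = 0.9568/3.158 = 0.3030.
φ₁ = arccos(0.3030) ≈ 72.4°.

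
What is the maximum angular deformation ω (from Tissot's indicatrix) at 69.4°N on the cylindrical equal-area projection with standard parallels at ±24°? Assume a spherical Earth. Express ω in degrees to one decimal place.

95.7°

Cylindrical equal-area (φ₀ = 24°): h = cos φ / cos 24° along meridians, k = cos 24° / cos φ along parallels; h·k = 1.
At 69.4°: h = 0.3851, k = 2.596; principal scales a = 2.596, b = 0.3851.
sin(ω/2) = (a − b)/(a + b) = 2.211/2.982 = 0.7417, so ω = 2 arcsin(0.7417) ≈ 95.7°.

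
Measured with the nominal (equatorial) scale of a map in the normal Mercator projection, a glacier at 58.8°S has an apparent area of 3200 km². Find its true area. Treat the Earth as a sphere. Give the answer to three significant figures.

859 km²

Mercator is conformal, so the point scale is isotropic: h = k = sec φ = 1/cos φ.
Areal scale = k² = sec²φ = 1/cos²(58.8°) = 1/0.5180² = 3.726.
True area = apparent / (areal scale) = 3200 / 3.726 ≈ 859 km².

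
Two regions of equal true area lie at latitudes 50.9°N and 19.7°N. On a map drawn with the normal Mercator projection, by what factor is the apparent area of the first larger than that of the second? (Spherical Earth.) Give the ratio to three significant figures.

2.23

Mercator areal scale is sec²φ.
At 50.9°: sec²(50.9°) = 1/0.6307² = 2.514.
At 19.7°: sec²(19.7°) = 1/0.9415² = 1.128.
Ratio = 2.514/1.128 = cos²(19.7°)/cos²(50.9°) ≈ 2.23.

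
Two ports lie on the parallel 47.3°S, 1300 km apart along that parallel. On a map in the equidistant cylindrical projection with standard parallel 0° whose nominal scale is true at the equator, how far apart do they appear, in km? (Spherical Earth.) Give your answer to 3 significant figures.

1920 km

In the plate carrée (x = Rλ, y = Rφ), meridians are true-scale (h = 1) and parallels are stretched by k = sec φ.
Along the parallel, k = sec 47.3° = 1/0.6782 = 1.475.
Map distance = 1300 × 1.475 ≈ 1920 km.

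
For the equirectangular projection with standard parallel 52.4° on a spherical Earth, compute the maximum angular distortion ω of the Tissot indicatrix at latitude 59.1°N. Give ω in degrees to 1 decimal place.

9.9°

The equidistant cylindrical projection with φ₀ = 52.4° has h = 1 (meridians true) and k = cos φ₀ / cos φ along parallels.
At 59.1°: h = 1.000, k = 1.188; principal scales a = 1.188, b = 1.000.
sin(ω/2) = (a − b)/(a + b) = 0.1881/2.188 = 0.08597, so ω = 2 arcsin(0.08597) ≈ 9.9°.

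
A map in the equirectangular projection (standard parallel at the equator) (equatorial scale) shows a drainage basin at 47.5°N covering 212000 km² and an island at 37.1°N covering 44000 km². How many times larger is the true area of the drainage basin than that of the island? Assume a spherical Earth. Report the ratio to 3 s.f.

4.08

Plate carrée has h = 1 and k = sec φ, giving areal scale sec φ; true area = (apparent area) · cos φ.
True area of drainage basin: 212000 × cos(47.5°) = 212000 × 0.6756 = 143200 km².
True area of island: 44000 × cos(37.1°) = 44000 × 0.7976 = 35090 km².
Ratio = 143200 / 35090 ≈ 4.08.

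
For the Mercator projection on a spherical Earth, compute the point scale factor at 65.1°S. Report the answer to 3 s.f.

For Mercator, h = k = sec φ (a conformal cylindrical projection has a single point scale, 1/cos φ).
k = 1/cos 65.1° = 1/0.4210 = 2.375.

2.38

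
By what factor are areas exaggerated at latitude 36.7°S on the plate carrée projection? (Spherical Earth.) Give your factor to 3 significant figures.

1.25

For the equirectangular projection with φ₀ = 0 (plate carrée), h = 1 along meridians and k = sec φ along parallels.
Areal scale = h·k = 1 × sec φ; at 36.7°, h = 1.000, k = 1.247, so h·k = 1.247.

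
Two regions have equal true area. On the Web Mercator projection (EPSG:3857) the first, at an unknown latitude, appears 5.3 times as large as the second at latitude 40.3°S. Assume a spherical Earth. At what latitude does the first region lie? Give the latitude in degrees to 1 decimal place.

On Mercator, (apparent₁)/(apparent₂) = sec²φ₁ / sec²φ₂ when true areas are equal.
cos²φ₂ / cos²φ₁ = 5.3  ⇒  cos φ₁ = cos 40.3° / √5.3 = 0.7627/2.302 = 0.3313.
φ₁ = arccos(0.3313) ≈ 70.7°.

70.7°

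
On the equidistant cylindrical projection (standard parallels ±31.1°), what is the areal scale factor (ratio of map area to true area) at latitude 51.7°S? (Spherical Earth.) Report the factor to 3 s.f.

With standard parallel φ₀ = 31.1°, the equirectangular projection gives x = Rλ cos φ₀, y = Rφ, so h = 1 and k = cos 31.1° / cos φ.
Areal scale = h·k = 1 × cos φ₀ / cos φ; at 51.7°, h = 1.000, k = 1.382, so h·k = 1.382.

1.38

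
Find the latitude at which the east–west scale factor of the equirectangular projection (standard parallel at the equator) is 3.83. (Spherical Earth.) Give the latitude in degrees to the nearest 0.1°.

Plate carrée: h = 1, k = sec φ along parallels.
sec φ = 3.83  ⇒  cos φ = 0.2611  ⇒  φ ≈ 74.9°.

74.9°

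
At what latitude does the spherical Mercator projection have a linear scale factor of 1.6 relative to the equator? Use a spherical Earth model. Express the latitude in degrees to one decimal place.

51.3°

Mercator scale is k = sec φ = 1/cos φ.
1/cos φ = 1.6  ⇒  cos φ = 0.6250  ⇒  φ = arccos(0.6250) ≈ 51.3°.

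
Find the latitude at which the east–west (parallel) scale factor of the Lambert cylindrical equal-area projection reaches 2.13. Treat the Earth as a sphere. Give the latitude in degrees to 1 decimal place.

The Lambert cylindrical equal-area projection is the cylindrical equal-area projection with its standard parallel at the equator (φ₀ = 0). For cylindrical equal-area with standard parallel φ₀, h = cos φ / cos φ₀ and k = cos φ₀ / cos φ, so h·k = 1.
k = cos φ₀ / cos φ = 2.13  ⇒  cos φ = cos 0° / 2.13 = 0.4695.
φ = arccos(0.4695) ≈ 62.0°.

62.0°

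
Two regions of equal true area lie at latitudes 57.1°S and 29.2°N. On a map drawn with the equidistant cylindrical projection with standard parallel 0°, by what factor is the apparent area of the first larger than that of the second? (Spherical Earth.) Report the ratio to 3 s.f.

1.61

For the equirectangular projection with φ₀ = 0 (plate carrée), h = 1 along meridians and k = sec φ along parallels.
Areal scale at 57.1°: h·k = 1.000 × 1.841 = 1.841.
Areal scale at 29.2°: h·k = 1.000 × 1.146 = 1.146.
Ratio = 1.841/1.146 ≈ 1.61.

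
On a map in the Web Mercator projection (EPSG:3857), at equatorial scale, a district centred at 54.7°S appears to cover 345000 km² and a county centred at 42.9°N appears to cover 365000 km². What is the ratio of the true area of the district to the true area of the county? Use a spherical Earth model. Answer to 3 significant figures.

On Mercator the areal scale is sec²φ, so true area = apparent × cos²φ.
True area of district: 345000 × cos²(54.7°) = 345000 × 0.3339 = 115200 km².
True area of county: 365000 × cos²(42.9°) = 365000 × 0.5366 = 195900 km².
Ratio = 115200 / 195900 ≈ 0.588.

0.588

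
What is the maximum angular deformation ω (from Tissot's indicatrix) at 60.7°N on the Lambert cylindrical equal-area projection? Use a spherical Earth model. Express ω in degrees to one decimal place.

The Lambert cylindrical equal-area projection is the cylindrical equal-area projection with its standard parallel at the equator (φ₀ = 0). Cylindrical equal-area (φ₀ = 0°): h = cos φ / cos 0° along meridians, k = cos 0° / cos φ along parallels; h·k = 1.
At 60.7°: h = 0.4894, k = 2.043; principal scales a = 2.043, b = 0.4894.
sin(ω/2) = (a − b)/(a + b) = 1.554/2.533 = 0.6136, so ω = 2 arcsin(0.6136) ≈ 75.7°.

75.7°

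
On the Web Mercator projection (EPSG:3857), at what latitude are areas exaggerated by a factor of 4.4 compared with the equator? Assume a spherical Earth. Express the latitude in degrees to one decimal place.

61.5°

Mercator areal scale is sec²φ.
sec²φ = 4.4  ⇒  cos²φ = 0.2273  ⇒  cos φ = 0.4767.
φ = arccos(0.4767) ≈ 61.5°.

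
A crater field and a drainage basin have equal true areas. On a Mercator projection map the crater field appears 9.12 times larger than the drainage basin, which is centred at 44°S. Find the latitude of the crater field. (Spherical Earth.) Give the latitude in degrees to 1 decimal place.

For equal true areas on Mercator, apparent areas scale as sec²φ, so the ratio is cos²φ₂ / cos²φ₁.
cos²φ₂ / cos²φ₁ = 9.12  ⇒  cos φ₁ = cos 44° / √9.12 = 0.7193/3.020 = 0.2382.
φ₁ = arccos(0.2382) ≈ 76.2°.

76.2°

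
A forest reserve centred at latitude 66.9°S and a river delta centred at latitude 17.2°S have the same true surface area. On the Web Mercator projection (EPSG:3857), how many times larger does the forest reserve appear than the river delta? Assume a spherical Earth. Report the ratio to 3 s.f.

On Mercator, area is exaggerated by sec²φ = 1/cos²φ.
At 66.9°: sec²(66.9°) = 1/0.3923² = 6.497.
At 17.2°: sec²(17.2°) = 1/0.9553² = 1.096.
Ratio = 6.497/1.096 = cos²(17.2°)/cos²(66.9°) ≈ 5.93.

5.93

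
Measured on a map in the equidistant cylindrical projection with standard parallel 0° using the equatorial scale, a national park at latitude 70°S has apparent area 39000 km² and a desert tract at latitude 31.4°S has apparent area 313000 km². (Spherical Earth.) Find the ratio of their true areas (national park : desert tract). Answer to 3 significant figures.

0.0499

On the plate carrée, areal scale = h·k = 1 × sec φ, so true area = apparent × cos φ.
True area of national park: 39000 × cos(70°) = 39000 × 0.3420 = 13340 km².
True area of desert tract: 313000 × cos(31.4°) = 313000 × 0.8536 = 267200 km².
Ratio = 13340 / 267200 ≈ 0.0499.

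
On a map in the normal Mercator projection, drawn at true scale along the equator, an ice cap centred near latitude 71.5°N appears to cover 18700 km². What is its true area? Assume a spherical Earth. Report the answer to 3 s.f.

1880 km²

For Mercator, h = k = sec φ (a conformal cylindrical projection has a single point scale, 1/cos φ).
Areal scale = k² = sec²φ = 1/cos²(71.5°) = 1/0.3173² = 9.932.
True area = apparent / (areal scale) = 18700 / 9.932 ≈ 1880 km².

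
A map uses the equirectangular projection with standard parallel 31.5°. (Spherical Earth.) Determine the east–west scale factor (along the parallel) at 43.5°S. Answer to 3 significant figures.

1.18

In the equirectangular projection with standard parallel φ₀ = 31.5° (x = Rλ cos φ₀, y = Rφ), meridians are true-scale (h = 1) and the parallel scale is k = cos φ₀ / cos φ.
k = cos 31.5° / cos 43.5° = 0.8526/0.7254 = 1.175.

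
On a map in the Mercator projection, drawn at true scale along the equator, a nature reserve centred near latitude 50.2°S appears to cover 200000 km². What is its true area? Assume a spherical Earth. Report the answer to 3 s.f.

The Mercator projection is conformal; its linear scale factor is the same in every direction and equals sec φ = 1/cos φ.
Areal scale = k² = sec²φ = 1/cos²(50.2°) = 1/0.6401² = 2.441.
True area = apparent / (areal scale) = 200000 / 2.441 ≈ 81900 km².

81900 km²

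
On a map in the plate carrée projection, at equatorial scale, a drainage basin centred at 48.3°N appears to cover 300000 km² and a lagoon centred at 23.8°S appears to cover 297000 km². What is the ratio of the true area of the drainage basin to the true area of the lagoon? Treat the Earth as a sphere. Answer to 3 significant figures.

0.734

On the plate carrée, areal scale = h·k = 1 × sec φ, so true area = apparent × cos φ.
True area of drainage basin: 300000 × cos(48.3°) = 300000 × 0.6652 = 199600 km².
True area of lagoon: 297000 × cos(23.8°) = 297000 × 0.9150 = 271700 km².
Ratio = 199600 / 271700 ≈ 0.734.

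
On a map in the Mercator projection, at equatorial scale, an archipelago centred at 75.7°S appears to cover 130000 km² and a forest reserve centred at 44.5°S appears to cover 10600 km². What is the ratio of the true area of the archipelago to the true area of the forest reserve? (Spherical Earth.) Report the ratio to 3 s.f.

On Mercator the areal scale is sec²φ, so true area = apparent × cos²φ.
True area of archipelago: 130000 × cos²(75.7°) = 130000 × 0.06101 = 7931 km².
True area of forest reserve: 10600 × cos²(44.5°) = 10600 × 0.5087 = 5392 km².
Ratio = 7931 / 5392 ≈ 1.47.

1.47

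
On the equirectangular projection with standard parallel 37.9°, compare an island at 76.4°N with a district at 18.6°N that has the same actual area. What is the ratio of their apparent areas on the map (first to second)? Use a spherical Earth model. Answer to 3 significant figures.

The equidistant cylindrical projection with φ₀ = 37.9° has h = 1 (meridians true) and k = cos φ₀ / cos φ along parallels.
Areal scale at 76.4°: h·k = 1.000 × 3.356 = 3.356.
Areal scale at 18.6°: h·k = 1.000 × 0.8326 = 0.8326.
Ratio = 3.356/0.8326 ≈ 4.03.

4.03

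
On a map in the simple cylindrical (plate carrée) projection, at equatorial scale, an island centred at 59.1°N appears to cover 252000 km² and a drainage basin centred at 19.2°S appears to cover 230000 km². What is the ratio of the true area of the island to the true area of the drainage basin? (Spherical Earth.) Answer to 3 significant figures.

Plate carrée has h = 1 and k = sec φ, giving areal scale sec φ; true area = (apparent area) · cos φ.
True area of island: 252000 × cos(59.1°) = 252000 × 0.5135 = 129400 km².
True area of drainage basin: 230000 × cos(19.2°) = 230000 × 0.9444 = 217200 km².
Ratio = 129400 / 217200 ≈ 0.596.

0.596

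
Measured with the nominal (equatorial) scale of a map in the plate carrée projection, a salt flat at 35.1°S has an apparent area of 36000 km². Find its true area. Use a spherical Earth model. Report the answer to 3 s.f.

29500 km²

For the equirectangular projection with φ₀ = 0 (plate carrée), h = 1 along meridians and k = sec φ along parallels.
Areal scale = h·k = 1 × sec φ; at 35.1°, h = 1.000, k = 1.222, so h·k = 1.222.
True area = apparent / (areal scale) = 36000 / 1.222 ≈ 29500 km².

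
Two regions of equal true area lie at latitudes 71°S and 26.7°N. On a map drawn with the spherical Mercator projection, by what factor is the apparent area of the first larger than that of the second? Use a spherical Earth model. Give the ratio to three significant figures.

7.53

On Mercator, area is exaggerated by sec²φ = 1/cos²φ.
At 71°: sec²(71°) = 1/0.3256² = 9.434.
At 26.7°: sec²(26.7°) = 1/0.8934² = 1.253.
Ratio = 9.434/1.253 = cos²(26.7°)/cos²(71°) ≈ 7.53.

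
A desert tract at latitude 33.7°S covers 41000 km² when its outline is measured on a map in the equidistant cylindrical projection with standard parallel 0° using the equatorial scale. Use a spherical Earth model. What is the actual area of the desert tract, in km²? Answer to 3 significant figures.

Plate carrée maps x = Rλ, y = Rφ. The meridian scale is h = 1 and the parallel scale is k = 1/cos φ = sec φ.
Areal scale = h·k = 1 × sec φ; at 33.7°, h = 1.000, k = 1.202, so h·k = 1.202.
True area = apparent / (areal scale) = 41000 / 1.202 ≈ 34100 km².

34100 km²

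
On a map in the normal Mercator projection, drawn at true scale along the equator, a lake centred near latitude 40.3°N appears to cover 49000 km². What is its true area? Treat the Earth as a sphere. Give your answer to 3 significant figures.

The Mercator projection is conformal; its linear scale factor is the same in every direction and equals sec φ = 1/cos φ.
Areal scale = k² = sec²φ = 1/cos²(40.3°) = 1/0.7627² = 1.719.
True area = apparent / (areal scale) = 49000 / 1.719 ≈ 28500 km².

28500 km²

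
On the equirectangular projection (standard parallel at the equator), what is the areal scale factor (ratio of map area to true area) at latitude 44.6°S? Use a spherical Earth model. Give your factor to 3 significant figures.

Plate carrée maps x = Rλ, y = Rφ. The meridian scale is h = 1 and the parallel scale is k = 1/cos φ = sec φ.
Areal scale = h·k = 1 × sec φ; at 44.6°, h = 1.000, k = 1.404, so h·k = 1.404.

1.40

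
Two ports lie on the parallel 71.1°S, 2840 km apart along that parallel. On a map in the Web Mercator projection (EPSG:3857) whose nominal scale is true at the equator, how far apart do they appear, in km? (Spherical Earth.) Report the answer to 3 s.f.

For Mercator, h = k = sec φ (a conformal cylindrical projection has a single point scale, 1/cos φ).
Along the parallel, k = sec 71.1° = 1/0.3239 = 3.087.
Map distance = 2840 × 3.087 ≈ 8770 km.

8770 km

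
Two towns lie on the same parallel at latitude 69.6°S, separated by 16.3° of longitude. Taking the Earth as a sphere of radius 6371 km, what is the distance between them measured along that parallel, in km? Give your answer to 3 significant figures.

Arc length along a parallel = R cos φ · Δλ (with Δλ in radians).
= 6371 × cos 69.6° × (16.3° × π/180) = 6371 × 0.3486 × 0.2845 ≈ 632 km.

632 km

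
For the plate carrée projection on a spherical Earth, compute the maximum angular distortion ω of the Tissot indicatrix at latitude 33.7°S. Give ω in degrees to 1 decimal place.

In the plate carrée (x = Rλ, y = Rφ), meridians are true-scale (h = 1) and parallels are stretched by k = sec φ.
At 33.7°: h = 1.000, k = 1.202; principal scales a = 1.202, b = 1.000.
sin(ω/2) = (a − b)/(a + b) = 0.2020/2.202 = 0.09173, so ω = 2 arcsin(0.09173) ≈ 10.5°.

10.5°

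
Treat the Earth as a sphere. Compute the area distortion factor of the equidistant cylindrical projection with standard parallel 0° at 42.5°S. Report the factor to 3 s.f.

For the equirectangular projection with φ₀ = 0 (plate carrée), h = 1 along meridians and k = sec φ along parallels.
Areal scale = h·k = 1 × sec φ; at 42.5°, h = 1.000, k = 1.356, so h·k = 1.356.

1.36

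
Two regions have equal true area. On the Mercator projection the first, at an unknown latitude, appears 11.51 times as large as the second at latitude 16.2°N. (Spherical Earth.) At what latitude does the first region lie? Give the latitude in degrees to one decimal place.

On Mercator, (apparent₁)/(apparent₂) = sec²φ₁ / sec²φ₂ when true areas are equal.
cos²φ₂ / cos²φ₁ = 11.51  ⇒  cos φ₁ = cos 16.2° / √11.51 = 0.9603/3.393 = 0.2831.
φ₁ = arccos(0.2831) ≈ 73.6°.

73.6°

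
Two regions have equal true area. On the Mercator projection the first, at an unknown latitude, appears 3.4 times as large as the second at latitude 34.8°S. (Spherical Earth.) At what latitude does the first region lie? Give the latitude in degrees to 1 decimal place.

63.6°

On Mercator, (apparent₁)/(apparent₂) = sec²φ₁ / sec²φ₂ when true areas are equal.
cos²φ₂ / cos²φ₁ = 3.4  ⇒  cos φ₁ = cos 34.8° / √3.4 = 0.8211/1.844 = 0.4453.
φ₁ = arccos(0.4453) ≈ 63.6°.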